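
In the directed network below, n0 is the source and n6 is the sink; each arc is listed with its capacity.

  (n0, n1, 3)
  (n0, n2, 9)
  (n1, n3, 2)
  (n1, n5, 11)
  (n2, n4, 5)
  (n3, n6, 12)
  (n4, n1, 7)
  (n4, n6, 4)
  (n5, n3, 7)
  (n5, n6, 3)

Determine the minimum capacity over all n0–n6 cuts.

Augment n0→n1→n3→n6: bottleneck 2, flow now 2.
Augment n0→n1→n5→n6: bottleneck 1, flow now 3.
Augment n0→n2→n4→n6: bottleneck 4, flow now 7.
Augment n0→n2→n4→n1→n5→n6: bottleneck 1, flow now 8.
No augmenting path remains; maximum flow = 8.
By max-flow min-cut, the minimum cut capacity equals the max flow.
In the residual graph, reachable from n0: {n0, n2}.
Min-cut edges: n0→n1 (3), n2→n4 (5); capacity 3 + 5 = 8.

8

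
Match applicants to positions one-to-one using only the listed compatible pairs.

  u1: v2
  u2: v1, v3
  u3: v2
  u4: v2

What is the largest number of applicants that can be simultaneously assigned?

Unit-capacity flow: source→left, listed edges, right→sink; max matching = max flow.
Augmenting path u1→v2 (+1); matched 1.
Augmenting path u2→v1 (+1); matched 2.
No augmenting path remains; maximum matching = 2.
König certificate: {u2, v2} is a vertex cover of size 2 (every listed pair touches it), so no matching can be larger.

2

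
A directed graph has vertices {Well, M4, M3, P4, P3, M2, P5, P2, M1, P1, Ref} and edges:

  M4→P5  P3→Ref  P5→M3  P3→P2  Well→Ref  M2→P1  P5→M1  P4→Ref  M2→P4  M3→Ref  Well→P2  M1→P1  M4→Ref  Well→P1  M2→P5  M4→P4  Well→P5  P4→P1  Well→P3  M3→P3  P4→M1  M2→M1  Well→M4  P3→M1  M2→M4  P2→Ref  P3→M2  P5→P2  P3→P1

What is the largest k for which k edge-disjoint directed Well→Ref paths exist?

Assign every edge capacity 1; by Menger, the answer equals the max flow.
Path Well→Ref (+1); total 1.
Path Well→M4→Ref (+1); total 2.
Path Well→P3→Ref (+1); total 3.
Path Well→P2→Ref (+1); total 4.
Path Well→P5→M3→Ref (+1); total 5.
No residual Well→Ref path; max flow = 5.
Certifying cut of size 5: {Well→M4, Well→P2, Well→P3, Well→P5, Well→Ref}.

5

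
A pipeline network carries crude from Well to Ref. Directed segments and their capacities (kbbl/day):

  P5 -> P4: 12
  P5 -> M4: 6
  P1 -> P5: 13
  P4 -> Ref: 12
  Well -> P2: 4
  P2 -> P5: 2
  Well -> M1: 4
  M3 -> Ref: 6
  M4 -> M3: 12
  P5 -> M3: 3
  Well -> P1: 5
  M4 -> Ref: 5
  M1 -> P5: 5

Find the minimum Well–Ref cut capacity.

Augment Well→M1→P5→M3→Ref: bottleneck 3, flow now 3.
Augment Well→M1→P5→P4→Ref: bottleneck 1, flow now 4.
Augment Well→P1→P5→P4→Ref: bottleneck 5, flow now 9.
Augment Well→P2→P5→P4→Ref: bottleneck 2, flow now 11.
No augmenting path remains; maximum flow = 11.
By max-flow min-cut, the minimum cut capacity equals the max flow.
In the residual graph, reachable from Well: {Well, P2}.
Min-cut edges: Well→M1 (4), Well→P1 (5), P2→P5 (2); capacity 4 + 5 + 2 = 11.

11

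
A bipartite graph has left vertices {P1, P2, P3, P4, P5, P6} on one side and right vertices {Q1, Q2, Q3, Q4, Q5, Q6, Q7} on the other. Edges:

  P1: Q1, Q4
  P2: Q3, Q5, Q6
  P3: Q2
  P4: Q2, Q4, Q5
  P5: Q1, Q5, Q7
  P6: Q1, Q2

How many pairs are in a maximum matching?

6

Unit-capacity flow: source→left, listed edges, right→sink; max matching = max flow.
Augmenting path P1→Q1 (+1); matched 1.
Augmenting path P2→Q3 (+1); matched 2.
Augmenting path P3→Q2 (+1); matched 3.
Augmenting path P4→Q4 (+1); matched 4.
Augmenting path P5→Q5 (+1); matched 5.
Augmenting path P6→Q1→P1→Q4→P4→Q5→P5→Q7 (+1); matched 6.
No augmenting path remains; maximum matching = 6.
König certificate: {P1, P2, P3, P4, P5, P6} is a vertex cover of size 6 (every listed pair touches it), so no matching can be larger.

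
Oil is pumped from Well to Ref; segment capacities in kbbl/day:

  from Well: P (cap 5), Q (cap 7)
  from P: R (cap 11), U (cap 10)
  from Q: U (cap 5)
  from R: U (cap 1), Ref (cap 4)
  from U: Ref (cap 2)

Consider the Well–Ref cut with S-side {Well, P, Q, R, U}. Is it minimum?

Yes — it is a minimum cut (capacity 6).

Given cut capacity: 4 + 2 = 6.
Augment Well→P→R→Ref: bottleneck 4, flow now 4.
Augment Well→P→U→Ref: bottleneck 1, flow now 5.
Augment Well→Q→U→Ref: bottleneck 1, flow now 6.
No augmenting path remains; maximum flow = 6.
Cut capacity 6 equals the max flow, so it is a minimum cut.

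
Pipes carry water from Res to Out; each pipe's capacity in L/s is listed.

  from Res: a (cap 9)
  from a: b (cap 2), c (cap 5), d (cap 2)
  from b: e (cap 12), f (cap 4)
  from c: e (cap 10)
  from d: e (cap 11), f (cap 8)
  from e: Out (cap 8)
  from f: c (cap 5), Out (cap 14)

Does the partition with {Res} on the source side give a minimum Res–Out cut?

Given cut capacity: 9 = 9.
Augment Res→a→b→e→Out: bottleneck 2, flow now 2.
Augment Res→a→c→e→Out: bottleneck 5, flow now 7.
Augment Res→a→d→e→Out: bottleneck 1, flow now 8.
Augment Res→a→d→f→Out: bottleneck 1, flow now 9.
No augmenting path remains; maximum flow = 9.
Cut capacity 9 equals the max flow, so it is a minimum cut.

Yes — it is a minimum cut (capacity 9).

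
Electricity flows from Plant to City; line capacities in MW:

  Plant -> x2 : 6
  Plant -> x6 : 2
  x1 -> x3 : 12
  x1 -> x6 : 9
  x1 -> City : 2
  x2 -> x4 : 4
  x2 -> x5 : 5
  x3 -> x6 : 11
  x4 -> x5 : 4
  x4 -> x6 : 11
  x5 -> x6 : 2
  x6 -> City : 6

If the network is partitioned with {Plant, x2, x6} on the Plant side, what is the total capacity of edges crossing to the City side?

Edges leaving {Plant, x2, x6}: x2→x4 (4), x2→x5 (5), x6→City (6).
Cut capacity = 4 + 5 + 6 = 15.

15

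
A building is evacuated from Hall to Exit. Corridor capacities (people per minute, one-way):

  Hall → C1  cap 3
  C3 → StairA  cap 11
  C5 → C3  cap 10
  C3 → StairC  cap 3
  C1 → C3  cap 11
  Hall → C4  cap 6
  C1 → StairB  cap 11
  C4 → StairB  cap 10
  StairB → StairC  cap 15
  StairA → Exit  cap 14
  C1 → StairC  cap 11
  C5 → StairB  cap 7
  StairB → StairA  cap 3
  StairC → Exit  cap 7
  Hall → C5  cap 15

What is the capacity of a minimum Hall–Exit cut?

21

Augment Hall→C1→StairC→Exit: bottleneck 3, flow now 3.
Augment Hall→C5→C3→StairA→Exit: bottleneck 10, flow now 13.
Augment Hall→C5→StairB→StairA→Exit: bottleneck 3, flow now 16.
Augment Hall→C5→StairB→StairC→Exit: bottleneck 2, flow now 18.
Augment Hall→C4→StairB→StairC→Exit: bottleneck 2, flow now 20.
Augment Hall→C4→StairB→StairC→C1→C3→StairA→Exit: bottleneck 1, flow now 21. (uses reverse residual edge)
No augmenting path remains; maximum flow = 21.
By max-flow min-cut, the minimum cut capacity equals the max flow.
In the residual graph, reachable from Hall: {Hall, C1, C5, C4, C3, StairB, StairC}.
Min-cut edges: C3→StairA (11), StairB→StairA (3), StairC→Exit (7); capacity 11 + 3 + 7 = 21.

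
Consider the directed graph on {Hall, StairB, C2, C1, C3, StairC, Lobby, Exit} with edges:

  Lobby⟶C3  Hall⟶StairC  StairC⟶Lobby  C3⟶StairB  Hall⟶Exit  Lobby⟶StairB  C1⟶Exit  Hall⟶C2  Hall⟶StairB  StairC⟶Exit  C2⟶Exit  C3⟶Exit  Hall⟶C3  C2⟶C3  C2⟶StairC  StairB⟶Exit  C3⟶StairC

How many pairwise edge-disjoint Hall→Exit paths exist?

5

Assign every edge capacity 1; by Menger, the answer equals the max flow.
Path Hall→Exit (+1); total 1.
Path Hall→StairB→Exit (+1); total 2.
Path Hall→C2→Exit (+1); total 3.
Path Hall→C3→Exit (+1); total 4.
Path Hall→StairC→Exit (+1); total 5.
No residual Hall→Exit path; max flow = 5.
Certifying cut of size 5: {Hall→C2, Hall→C3, Hall→Exit, Hall→StairB, Hall→StairC}.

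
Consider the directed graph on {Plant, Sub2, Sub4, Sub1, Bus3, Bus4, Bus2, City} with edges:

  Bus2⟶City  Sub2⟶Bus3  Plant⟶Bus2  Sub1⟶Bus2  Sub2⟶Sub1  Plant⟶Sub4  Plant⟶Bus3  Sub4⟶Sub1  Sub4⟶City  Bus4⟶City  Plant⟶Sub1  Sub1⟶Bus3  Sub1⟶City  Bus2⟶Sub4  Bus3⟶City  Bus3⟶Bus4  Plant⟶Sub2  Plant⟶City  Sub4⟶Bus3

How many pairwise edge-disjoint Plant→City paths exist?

6

Assign every edge capacity 1; by Menger, the answer equals the max flow.
Path Plant→City (+1); total 1.
Path Plant→Sub4→City (+1); total 2.
Path Plant→Sub1→City (+1); total 3.
Path Plant→Bus3→City (+1); total 4.
Path Plant→Bus2→City (+1); total 5.
Path Plant→Sub2→Bus3→Bus4→City (+1); total 6.
No residual Plant→City path; max flow = 6.
Certifying cut of size 6: {Plant→Bus2, Plant→Bus3, Plant→City, Plant→Sub1, Plant→Sub2, Plant→Sub4}.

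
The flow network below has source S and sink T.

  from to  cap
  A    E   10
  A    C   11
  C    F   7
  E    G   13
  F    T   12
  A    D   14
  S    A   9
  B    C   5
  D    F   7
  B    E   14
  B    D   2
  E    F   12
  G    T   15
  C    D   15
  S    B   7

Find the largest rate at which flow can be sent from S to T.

Augment S→A→C→F→T: bottleneck 7, flow now 7.
Augment S→A→D→F→T: bottleneck 2, flow now 9.
Augment S→B→D→F→T: bottleneck 2, flow now 11.
Augment S→B→E→F→T: bottleneck 1, flow now 12.
Augment S→B→E→G→T: bottleneck 4, flow now 16.
No augmenting path remains; maximum flow = 16.
In the residual graph, reachable from S: {S}.
Min-cut edges: S→A (9), S→B (7); capacity 9 + 7 = 16.
This cut is saturated, so no flow can exceed 16.

16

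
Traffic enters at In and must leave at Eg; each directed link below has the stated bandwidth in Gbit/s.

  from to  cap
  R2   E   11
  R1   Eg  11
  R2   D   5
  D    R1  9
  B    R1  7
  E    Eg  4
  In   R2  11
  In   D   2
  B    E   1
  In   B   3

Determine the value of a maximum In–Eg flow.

Augment In→B→R1→Eg: bottleneck 3, flow now 3.
Augment In→D→R1→Eg: bottleneck 2, flow now 5.
Augment In→R2→E→Eg: bottleneck 4, flow now 9.
Augment In→R2→D→R1→Eg: bottleneck 5, flow now 14.
No augmenting path remains; maximum flow = 14.
In the residual graph, reachable from In: {In, R2, E}.
Min-cut edges: In→B (3), In→D (2), R2→D (5), E→Eg (4); capacity 3 + 2 + 5 + 4 = 14.
This cut is saturated, so no flow can exceed 14.

14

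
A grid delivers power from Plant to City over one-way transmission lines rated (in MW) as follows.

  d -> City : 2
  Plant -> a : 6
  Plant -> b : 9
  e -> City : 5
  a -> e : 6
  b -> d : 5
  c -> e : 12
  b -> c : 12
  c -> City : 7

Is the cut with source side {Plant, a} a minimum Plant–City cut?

Given cut capacity: 9 + 6 = 15.
Augment Plant→a→e→City: bottleneck 5, flow now 5.
Augment Plant→b→c→City: bottleneck 7, flow now 12.
Augment Plant→b→d→City: bottleneck 2, flow now 14.
No augmenting path remains; maximum flow = 14.
In the residual graph, reachable from Plant: {Plant, a, e}.
Min-cut edges: Plant→b (9), e→City (5); capacity 9 + 5 = 14.
Cut capacity 15 exceeds the max flow 14, so it is not minimum.

No — its capacity is 15, but the minimum cut has capacity 14.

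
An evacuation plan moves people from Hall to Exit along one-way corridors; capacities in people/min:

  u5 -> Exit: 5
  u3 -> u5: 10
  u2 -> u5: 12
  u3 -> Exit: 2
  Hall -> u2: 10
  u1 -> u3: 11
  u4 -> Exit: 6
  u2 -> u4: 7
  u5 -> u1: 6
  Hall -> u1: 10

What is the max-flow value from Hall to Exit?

13

Augment Hall→u1→u3→Exit: bottleneck 2, flow now 2.
Augment Hall→u2→u4→Exit: bottleneck 6, flow now 8.
Augment Hall→u2→u5→Exit: bottleneck 4, flow now 12.
Augment Hall→u1→u3→u5→Exit: bottleneck 1, flow now 13.
No augmenting path remains; maximum flow = 13.
In the residual graph, reachable from Hall: {Hall, u1, u2, u3, u4, u5}.
Min-cut edges: u3→Exit (2), u4→Exit (6), u5→Exit (5); capacity 2 + 6 + 5 = 13.
This cut is saturated, so no flow can exceed 13.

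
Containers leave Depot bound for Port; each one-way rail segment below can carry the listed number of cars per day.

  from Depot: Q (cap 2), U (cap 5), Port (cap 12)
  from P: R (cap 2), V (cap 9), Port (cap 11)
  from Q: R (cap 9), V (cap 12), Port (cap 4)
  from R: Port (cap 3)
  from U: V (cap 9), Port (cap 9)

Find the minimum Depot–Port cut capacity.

19

Augment Depot→Port: bottleneck 12, flow now 12.
Augment Depot→Q→Port: bottleneck 2, flow now 14.
Augment Depot→U→Port: bottleneck 5, flow now 19.
No augmenting path remains; maximum flow = 19.
By max-flow min-cut, the minimum cut capacity equals the max flow.
In the residual graph, reachable from Depot: {Depot}.
Min-cut edges: Depot→Q (2), Depot→U (5), Depot→Port (12); capacity 2 + 5 + 12 = 19.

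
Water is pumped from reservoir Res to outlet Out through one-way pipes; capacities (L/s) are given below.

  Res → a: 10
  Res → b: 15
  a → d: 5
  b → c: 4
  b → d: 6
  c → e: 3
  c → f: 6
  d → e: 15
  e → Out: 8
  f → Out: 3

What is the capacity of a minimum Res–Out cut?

Augment Res→a→d→e→Out: bottleneck 5, flow now 5.
Augment Res→b→c→e→Out: bottleneck 3, flow now 8.
Augment Res→b→c→f→Out: bottleneck 1, flow now 9.
Augment Res→b→d→e→c→f→Out: bottleneck 2, flow now 11. (uses reverse residual edge)
No augmenting path remains; maximum flow = 11.
By max-flow min-cut, the minimum cut capacity equals the max flow.
In the residual graph, reachable from Res: {Res, a, b, c, d, e, f}.
Min-cut edges: e→Out (8), f→Out (3); capacity 8 + 3 = 11.

11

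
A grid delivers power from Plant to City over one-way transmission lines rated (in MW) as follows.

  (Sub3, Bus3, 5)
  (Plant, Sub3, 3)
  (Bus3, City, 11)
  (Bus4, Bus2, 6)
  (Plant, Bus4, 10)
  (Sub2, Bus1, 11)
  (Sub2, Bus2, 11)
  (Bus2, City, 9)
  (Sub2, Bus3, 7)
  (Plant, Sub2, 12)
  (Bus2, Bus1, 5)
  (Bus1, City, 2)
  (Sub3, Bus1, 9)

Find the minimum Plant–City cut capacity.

21

Augment Plant→Sub3→Bus3→City: bottleneck 3, flow now 3.
Augment Plant→Bus4→Bus2→City: bottleneck 6, flow now 9.
Augment Plant→Sub2→Bus2→City: bottleneck 3, flow now 12.
Augment Plant→Sub2→Bus3→City: bottleneck 7, flow now 19.
Augment Plant→Sub2→Bus1→City: bottleneck 2, flow now 21.
No augmenting path remains; maximum flow = 21.
By max-flow min-cut, the minimum cut capacity equals the max flow.
In the residual graph, reachable from Plant: {Plant, Bus4}.
Min-cut edges: Plant→Sub3 (3), Plant→Sub2 (12), Bus4→Bus2 (6); capacity 3 + 12 + 6 = 21.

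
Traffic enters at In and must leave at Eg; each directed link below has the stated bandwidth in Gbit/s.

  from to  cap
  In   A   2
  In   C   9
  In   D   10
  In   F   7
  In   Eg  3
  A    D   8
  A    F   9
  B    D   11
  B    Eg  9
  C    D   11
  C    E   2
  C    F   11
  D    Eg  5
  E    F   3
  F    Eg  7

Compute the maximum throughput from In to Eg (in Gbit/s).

Augment In→Eg: bottleneck 3, flow now 3.
Augment In→D→Eg: bottleneck 5, flow now 8.
Augment In→F→Eg: bottleneck 7, flow now 15.
No augmenting path remains; maximum flow = 15.
In the residual graph, reachable from In: {In, A, C, D, E, F}.
Min-cut edges: In→Eg (3), D→Eg (5), F→Eg (7); capacity 3 + 5 + 7 = 15.
This cut is saturated, so no flow can exceed 15.

15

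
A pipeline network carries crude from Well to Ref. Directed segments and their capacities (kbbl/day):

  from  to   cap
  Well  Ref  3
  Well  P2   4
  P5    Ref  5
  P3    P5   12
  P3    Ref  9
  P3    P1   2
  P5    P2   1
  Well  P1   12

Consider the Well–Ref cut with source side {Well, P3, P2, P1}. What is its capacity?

Edges leaving {Well, P3, P2, P1}: Well→Ref (3), P3→P5 (12), P3→Ref (9).
Cut capacity = 3 + 12 + 9 = 24.

24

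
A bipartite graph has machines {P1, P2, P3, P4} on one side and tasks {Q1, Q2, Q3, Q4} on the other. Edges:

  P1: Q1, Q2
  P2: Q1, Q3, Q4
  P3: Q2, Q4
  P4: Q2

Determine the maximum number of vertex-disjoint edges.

4

Unit-capacity flow: source→left, listed edges, right→sink; max matching = max flow.
Augmenting path P1→Q1 (+1); matched 1.
Augmenting path P2→Q3 (+1); matched 2.
Augmenting path P3→Q2 (+1); matched 3.
Augmenting path P4→Q2→P3→Q4 (+1); matched 4.
No augmenting path remains; maximum matching = 4.
König certificate: {P1, P2, P3, P4} is a vertex cover of size 4 (every listed pair touches it), so no matching can be larger.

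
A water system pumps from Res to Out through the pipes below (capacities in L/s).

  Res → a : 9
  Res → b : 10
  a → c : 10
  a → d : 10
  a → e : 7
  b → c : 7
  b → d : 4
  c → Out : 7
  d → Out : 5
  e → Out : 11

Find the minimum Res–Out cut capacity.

19

Augment Res→a→c→Out: bottleneck 7, flow now 7.
Augment Res→a→d→Out: bottleneck 2, flow now 9.
Augment Res→b→d→Out: bottleneck 3, flow now 12.
Augment Res→b→c→a→e→Out: bottleneck 7, flow now 19. (uses reverse residual edge)
No augmenting path remains; maximum flow = 19.
By max-flow min-cut, the minimum cut capacity equals the max flow.
In the residual graph, reachable from Res: {Res}.
Min-cut edges: Res→a (9), Res→b (10); capacity 9 + 10 = 19.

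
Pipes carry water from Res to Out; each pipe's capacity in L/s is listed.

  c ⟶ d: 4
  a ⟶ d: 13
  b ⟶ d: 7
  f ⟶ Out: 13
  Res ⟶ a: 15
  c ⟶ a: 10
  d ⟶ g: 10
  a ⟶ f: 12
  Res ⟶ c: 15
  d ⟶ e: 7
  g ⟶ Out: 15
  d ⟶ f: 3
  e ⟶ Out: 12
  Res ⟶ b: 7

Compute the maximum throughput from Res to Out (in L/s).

Augment Res→a→f→Out: bottleneck 12, flow now 12.
Augment Res→a→d→e→Out: bottleneck 3, flow now 15.
Augment Res→b→d→e→Out: bottleneck 4, flow now 19.
Augment Res→b→d→f→Out: bottleneck 1, flow now 20.
Augment Res→b→d→g→Out: bottleneck 2, flow now 22.
Augment Res→c→d→g→Out: bottleneck 4, flow now 26.
Augment Res→c→a→d→g→Out: bottleneck 4, flow now 30.
No augmenting path remains; maximum flow = 30.
In the residual graph, reachable from Res: {Res, a, b, c, d, f}.
Min-cut edges: d→e (7), d→g (10), f→Out (13); capacity 7 + 10 + 13 = 30.
This cut is saturated, so no flow can exceed 30.

30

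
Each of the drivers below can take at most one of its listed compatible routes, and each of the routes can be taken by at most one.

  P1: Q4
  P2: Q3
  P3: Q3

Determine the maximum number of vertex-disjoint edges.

2

Unit-capacity flow: source→left, listed edges, right→sink; max matching = max flow.
Augmenting path P1→Q4 (+1); matched 1.
Augmenting path P2→Q3 (+1); matched 2.
No augmenting path remains; maximum matching = 2.
König certificate: {P1, Q3} is a vertex cover of size 2 (every listed pair touches it), so no matching can be larger.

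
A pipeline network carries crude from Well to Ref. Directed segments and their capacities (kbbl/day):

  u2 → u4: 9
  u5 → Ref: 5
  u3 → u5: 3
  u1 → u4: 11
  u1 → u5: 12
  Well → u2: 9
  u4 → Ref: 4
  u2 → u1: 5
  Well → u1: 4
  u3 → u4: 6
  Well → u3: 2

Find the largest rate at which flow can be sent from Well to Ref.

9

Augment Well→u1→u4→Ref: bottleneck 4, flow now 4.
Augment Well→u3→u5→Ref: bottleneck 2, flow now 6.
Augment Well→u2→u1→u5→Ref: bottleneck 3, flow now 9.
No augmenting path remains; maximum flow = 9.
In the residual graph, reachable from Well: {Well, u1, u2, u3, u4, u5}.
Min-cut edges: u4→Ref (4), u5→Ref (5); capacity 4 + 5 = 9.
This cut is saturated, so no flow can exceed 9.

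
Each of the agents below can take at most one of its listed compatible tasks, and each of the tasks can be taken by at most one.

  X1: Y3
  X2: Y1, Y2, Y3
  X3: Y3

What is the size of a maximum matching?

Unit-capacity flow: source→left, listed edges, right→sink; max matching = max flow.
Augmenting path X1→Y3 (+1); matched 1.
Augmenting path X2→Y1 (+1); matched 2.
No augmenting path remains; maximum matching = 2.
König certificate: {X2, Y3} is a vertex cover of size 2 (every listed pair touches it), so no matching can be larger.

2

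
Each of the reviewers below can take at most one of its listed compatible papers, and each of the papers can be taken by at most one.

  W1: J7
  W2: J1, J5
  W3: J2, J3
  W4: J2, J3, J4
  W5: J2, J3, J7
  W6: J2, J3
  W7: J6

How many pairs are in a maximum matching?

6

Unit-capacity flow: source→left, listed edges, right→sink; max matching = max flow.
Augmenting path W1→J7 (+1); matched 1.
Augmenting path W2→J1 (+1); matched 2.
Augmenting path W3→J2 (+1); matched 3.
Augmenting path W4→J3 (+1); matched 4.
Augmenting path W7→J6 (+1); matched 5.
Augmenting path W5→J3→W4→J4 (+1); matched 6.
No augmenting path remains; maximum matching = 6.
König certificate: {W2, W4, W7, J2, J3, J7} is a vertex cover of size 6 (every listed pair touches it), so no matching can be larger.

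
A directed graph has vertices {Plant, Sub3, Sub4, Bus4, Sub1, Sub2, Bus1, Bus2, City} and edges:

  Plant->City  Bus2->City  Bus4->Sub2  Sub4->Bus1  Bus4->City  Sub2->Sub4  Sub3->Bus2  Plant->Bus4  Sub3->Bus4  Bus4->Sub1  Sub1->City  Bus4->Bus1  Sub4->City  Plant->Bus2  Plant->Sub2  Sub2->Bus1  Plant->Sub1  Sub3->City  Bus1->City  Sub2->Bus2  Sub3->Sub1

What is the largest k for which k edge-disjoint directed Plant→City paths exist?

5

Assign every edge capacity 1; by Menger, the answer equals the max flow.
Path Plant→City (+1); total 1.
Path Plant→Bus4→City (+1); total 2.
Path Plant→Sub1→City (+1); total 3.
Path Plant→Bus2→City (+1); total 4.
Path Plant→Sub2→Sub4→City (+1); total 5.
No residual Plant→City path; max flow = 5.
Certifying cut of size 5: {Plant→Bus2, Plant→Bus4, Plant→City, Plant→Sub1, Plant→Sub2}.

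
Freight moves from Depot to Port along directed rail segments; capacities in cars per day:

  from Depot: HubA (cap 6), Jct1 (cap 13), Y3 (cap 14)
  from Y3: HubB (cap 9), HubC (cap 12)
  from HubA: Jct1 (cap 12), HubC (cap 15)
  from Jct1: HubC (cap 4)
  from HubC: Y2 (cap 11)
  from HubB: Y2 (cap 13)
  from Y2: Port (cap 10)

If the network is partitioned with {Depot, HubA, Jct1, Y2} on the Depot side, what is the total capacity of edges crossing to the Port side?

Edges leaving {Depot, HubA, Jct1, Y2}: Depot→Y3 (14), HubA→HubC (15), Jct1→HubC (4), Y2→Port (10).
Cut capacity = 14 + 15 + 4 + 10 = 43.

43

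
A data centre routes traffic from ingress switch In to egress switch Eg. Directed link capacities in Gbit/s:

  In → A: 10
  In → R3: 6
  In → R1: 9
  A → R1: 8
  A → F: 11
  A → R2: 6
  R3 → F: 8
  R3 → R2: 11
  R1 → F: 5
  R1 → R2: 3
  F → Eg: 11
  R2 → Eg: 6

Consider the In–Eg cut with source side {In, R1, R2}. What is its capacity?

27

Edges leaving {In, R1, R2}: In→A (10), In→R3 (6), R1→F (5), R2→Eg (6).
Cut capacity = 10 + 6 + 5 + 6 = 27.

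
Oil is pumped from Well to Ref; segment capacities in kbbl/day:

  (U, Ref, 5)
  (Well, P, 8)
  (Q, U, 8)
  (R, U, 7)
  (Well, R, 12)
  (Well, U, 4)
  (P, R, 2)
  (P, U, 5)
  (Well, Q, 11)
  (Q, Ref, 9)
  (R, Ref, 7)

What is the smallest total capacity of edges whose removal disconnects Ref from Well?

21

Augment Well→Q→Ref: bottleneck 9, flow now 9.
Augment Well→R→Ref: bottleneck 7, flow now 16.
Augment Well→U→Ref: bottleneck 4, flow now 20.
Augment Well→P→U→Ref: bottleneck 1, flow now 21.
No augmenting path remains; maximum flow = 21.
By max-flow min-cut, the minimum cut capacity equals the max flow.
In the residual graph, reachable from Well: {Well, P, Q, R, U}.
Min-cut edges: Q→Ref (9), R→Ref (7), U→Ref (5); capacity 9 + 7 + 5 = 21.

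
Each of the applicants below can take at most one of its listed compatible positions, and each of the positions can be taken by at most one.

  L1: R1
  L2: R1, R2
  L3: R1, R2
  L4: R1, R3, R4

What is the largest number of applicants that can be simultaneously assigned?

Unit-capacity flow: source→left, listed edges, right→sink; max matching = max flow.
Augmenting path L1→R1 (+1); matched 1.
Augmenting path L2→R2 (+1); matched 2.
Augmenting path L4→R3 (+1); matched 3.
No augmenting path remains; maximum matching = 3.
König certificate: {L4, R1, R2} is a vertex cover of size 3 (every listed pair touches it), so no matching can be larger.

3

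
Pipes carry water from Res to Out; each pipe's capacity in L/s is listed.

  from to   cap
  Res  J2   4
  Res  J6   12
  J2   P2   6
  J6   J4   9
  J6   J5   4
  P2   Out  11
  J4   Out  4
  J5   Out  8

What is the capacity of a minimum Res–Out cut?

12

Augment Res→J2→P2→Out: bottleneck 4, flow now 4.
Augment Res→J6→J4→Out: bottleneck 4, flow now 8.
Augment Res→J6→J5→Out: bottleneck 4, flow now 12.
No augmenting path remains; maximum flow = 12.
By max-flow min-cut, the minimum cut capacity equals the max flow.
In the residual graph, reachable from Res: {Res, J6, J4}.
Min-cut edges: Res→J2 (4), J6→J5 (4), J4→Out (4); capacity 4 + 4 + 4 = 12.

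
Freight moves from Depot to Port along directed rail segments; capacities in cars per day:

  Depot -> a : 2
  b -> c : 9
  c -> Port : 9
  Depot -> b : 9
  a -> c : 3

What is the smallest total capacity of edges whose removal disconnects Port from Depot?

Augment Depot→a→c→Port: bottleneck 2, flow now 2.
Augment Depot→b→c→Port: bottleneck 7, flow now 9.
No augmenting path remains; maximum flow = 9.
By max-flow min-cut, the minimum cut capacity equals the max flow.
In the residual graph, reachable from Depot: {Depot, a, b, c}.
Min-cut edges: c→Port (9); capacity 9 = 9.

9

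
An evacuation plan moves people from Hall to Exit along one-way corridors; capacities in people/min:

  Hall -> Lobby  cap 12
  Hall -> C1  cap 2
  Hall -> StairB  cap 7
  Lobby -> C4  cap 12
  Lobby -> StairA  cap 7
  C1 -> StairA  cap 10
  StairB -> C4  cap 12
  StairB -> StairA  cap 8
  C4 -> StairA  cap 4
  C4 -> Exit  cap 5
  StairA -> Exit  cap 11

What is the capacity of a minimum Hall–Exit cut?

Augment Hall→Lobby→C4→Exit: bottleneck 5, flow now 5.
Augment Hall→Lobby→StairA→Exit: bottleneck 7, flow now 12.
Augment Hall→C1→StairA→Exit: bottleneck 2, flow now 14.
Augment Hall→StairB→StairA→Exit: bottleneck 2, flow now 16.
No augmenting path remains; maximum flow = 16.
By max-flow min-cut, the minimum cut capacity equals the max flow.
In the residual graph, reachable from Hall: {Hall, Lobby, C1, StairB, C4, StairA}.
Min-cut edges: C4→Exit (5), StairA→Exit (11); capacity 5 + 11 = 16.

16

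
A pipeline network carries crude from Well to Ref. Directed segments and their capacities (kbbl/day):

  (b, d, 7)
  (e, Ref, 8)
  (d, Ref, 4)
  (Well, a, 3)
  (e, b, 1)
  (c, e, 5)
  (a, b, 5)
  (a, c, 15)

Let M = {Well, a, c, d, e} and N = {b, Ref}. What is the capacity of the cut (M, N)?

18

Edges leaving {Well, a, c, d, e}: a→b (5), d→Ref (4), e→b (1), e→Ref (8).
Cut capacity = 5 + 4 + 1 + 8 = 18.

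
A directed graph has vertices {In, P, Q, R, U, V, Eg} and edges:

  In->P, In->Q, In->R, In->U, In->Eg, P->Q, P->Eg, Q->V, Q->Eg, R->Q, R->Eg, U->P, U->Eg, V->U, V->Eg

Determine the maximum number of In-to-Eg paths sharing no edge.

5

Assign every edge capacity 1; by Menger, the answer equals the max flow.
Path In→Eg (+1); total 1.
Path In→P→Eg (+1); total 2.
Path In→Q→Eg (+1); total 3.
Path In→R→Eg (+1); total 4.
Path In→U→Eg (+1); total 5.
No residual In→Eg path; max flow = 5.
Certifying cut of size 5: {In→Eg, In→P, In→Q, In→R, In→U}.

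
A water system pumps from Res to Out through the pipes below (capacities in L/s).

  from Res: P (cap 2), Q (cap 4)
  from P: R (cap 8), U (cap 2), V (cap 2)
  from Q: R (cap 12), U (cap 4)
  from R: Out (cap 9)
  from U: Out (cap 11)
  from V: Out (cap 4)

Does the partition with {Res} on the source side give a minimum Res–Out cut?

Given cut capacity: 2 + 4 = 6.
Augment Res→P→R→Out: bottleneck 2, flow now 2.
Augment Res→Q→R→Out: bottleneck 4, flow now 6.
No augmenting path remains; maximum flow = 6.
Cut capacity 6 equals the max flow, so it is a minimum cut.

Yes — it is a minimum cut (capacity 6).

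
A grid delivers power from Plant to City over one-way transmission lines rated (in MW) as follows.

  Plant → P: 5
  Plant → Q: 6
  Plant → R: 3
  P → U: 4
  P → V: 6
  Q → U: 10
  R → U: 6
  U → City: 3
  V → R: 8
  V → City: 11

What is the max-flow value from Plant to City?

8

Augment Plant→P→U→City: bottleneck 3, flow now 3.
Augment Plant→P→V→City: bottleneck 2, flow now 5.
Augment Plant→Q→U→P→V→City: bottleneck 3, flow now 8. (uses reverse residual edge)
No augmenting path remains; maximum flow = 8.
In the residual graph, reachable from Plant: {Plant, Q, R, U}.
Min-cut edges: Plant→P (5), U→City (3); capacity 5 + 3 = 8.
This cut is saturated, so no flow can exceed 8.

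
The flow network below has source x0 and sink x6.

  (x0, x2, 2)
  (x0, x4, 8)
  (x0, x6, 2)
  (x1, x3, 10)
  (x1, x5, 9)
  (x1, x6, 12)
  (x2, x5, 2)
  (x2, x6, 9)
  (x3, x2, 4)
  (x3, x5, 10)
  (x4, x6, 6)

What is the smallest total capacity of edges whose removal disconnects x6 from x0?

Augment x0→x6: bottleneck 2, flow now 2.
Augment x0→x2→x6: bottleneck 2, flow now 4.
Augment x0→x4→x6: bottleneck 6, flow now 10.
No augmenting path remains; maximum flow = 10.
By max-flow min-cut, the minimum cut capacity equals the max flow.
In the residual graph, reachable from x0: {x0, x4}.
Min-cut edges: x0→x2 (2), x0→x6 (2), x4→x6 (6); capacity 2 + 2 + 6 = 10.

10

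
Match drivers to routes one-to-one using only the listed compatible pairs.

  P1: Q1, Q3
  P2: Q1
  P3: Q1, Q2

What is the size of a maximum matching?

Unit-capacity flow: source→left, listed edges, right→sink; max matching = max flow.
Augmenting path P1→Q1 (+1); matched 1.
Augmenting path P3→Q2 (+1); matched 2.
Augmenting path P2→Q1→P1→Q3 (+1); matched 3.
No augmenting path remains; maximum matching = 3.
König certificate: {P1, P2, P3} is a vertex cover of size 3 (every listed pair touches it), so no matching can be larger.

3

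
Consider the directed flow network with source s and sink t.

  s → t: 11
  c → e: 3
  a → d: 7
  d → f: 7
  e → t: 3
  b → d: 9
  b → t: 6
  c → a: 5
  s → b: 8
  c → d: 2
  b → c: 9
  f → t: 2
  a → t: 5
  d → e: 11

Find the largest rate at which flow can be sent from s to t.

19

Augment s→t: bottleneck 11, flow now 11.
Augment s→b→t: bottleneck 6, flow now 17.
Augment s→b→c→a→t: bottleneck 2, flow now 19.
No augmenting path remains; maximum flow = 19.
In the residual graph, reachable from s: {s}.
Min-cut edges: s→b (8), s→t (11); capacity 8 + 11 = 19.
This cut is saturated, so no flow can exceed 19.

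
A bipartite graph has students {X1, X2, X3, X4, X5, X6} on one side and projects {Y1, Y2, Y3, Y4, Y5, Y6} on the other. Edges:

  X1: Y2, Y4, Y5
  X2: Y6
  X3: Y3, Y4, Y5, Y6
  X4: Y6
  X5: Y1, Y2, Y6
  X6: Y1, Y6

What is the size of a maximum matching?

5

Unit-capacity flow: source→left, listed edges, right→sink; max matching = max flow.
Augmenting path X1→Y2 (+1); matched 1.
Augmenting path X2→Y6 (+1); matched 2.
Augmenting path X3→Y3 (+1); matched 3.
Augmenting path X5→Y1 (+1); matched 4.
Augmenting path X6→Y1→X5→Y2→X1→Y4 (+1); matched 5.
No augmenting path remains; maximum matching = 5.
König certificate: {X1, X3, X5, X6, Y6} is a vertex cover of size 5 (every listed pair touches it), so no matching can be larger.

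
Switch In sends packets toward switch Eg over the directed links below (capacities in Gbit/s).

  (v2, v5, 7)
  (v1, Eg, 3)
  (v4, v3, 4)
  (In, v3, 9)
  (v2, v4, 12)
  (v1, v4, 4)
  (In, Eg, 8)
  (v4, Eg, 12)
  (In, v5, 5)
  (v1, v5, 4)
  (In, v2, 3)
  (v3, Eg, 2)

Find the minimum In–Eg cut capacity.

13

Augment In→Eg: bottleneck 8, flow now 8.
Augment In→v3→Eg: bottleneck 2, flow now 10.
Augment In→v2→v4→Eg: bottleneck 3, flow now 13.
No augmenting path remains; maximum flow = 13.
By max-flow min-cut, the minimum cut capacity equals the max flow.
In the residual graph, reachable from In: {In, v3, v5}.
Min-cut edges: In→v2 (3), In→Eg (8), v3→Eg (2); capacity 3 + 8 + 2 = 13.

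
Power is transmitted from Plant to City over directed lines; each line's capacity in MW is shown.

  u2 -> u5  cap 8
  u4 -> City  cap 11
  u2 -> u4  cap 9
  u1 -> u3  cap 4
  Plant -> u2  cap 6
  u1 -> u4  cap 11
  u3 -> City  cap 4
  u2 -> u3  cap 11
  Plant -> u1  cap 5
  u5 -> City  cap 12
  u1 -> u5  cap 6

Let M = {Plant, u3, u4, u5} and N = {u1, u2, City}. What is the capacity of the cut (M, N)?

Edges leaving {Plant, u3, u4, u5}: Plant→u1 (5), Plant→u2 (6), u3→City (4), u4→City (11), u5→City (12).
Cut capacity = 5 + 6 + 4 + 11 + 12 = 38.

38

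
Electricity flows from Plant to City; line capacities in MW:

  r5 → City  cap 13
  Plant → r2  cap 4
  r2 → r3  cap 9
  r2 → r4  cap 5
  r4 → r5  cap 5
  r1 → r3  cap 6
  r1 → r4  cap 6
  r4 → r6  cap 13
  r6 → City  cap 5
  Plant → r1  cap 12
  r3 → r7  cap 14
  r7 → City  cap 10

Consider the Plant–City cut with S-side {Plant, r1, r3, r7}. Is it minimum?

Given cut capacity: 4 + 6 + 10 = 20.
Augment Plant→r1→r3→r7→City: bottleneck 6, flow now 6.
Augment Plant→r1→r4→r5→City: bottleneck 5, flow now 11.
Augment Plant→r1→r4→r6→City: bottleneck 1, flow now 12.
Augment Plant→r2→r3→r7→City: bottleneck 4, flow now 16.
No augmenting path remains; maximum flow = 16.
In the residual graph, reachable from Plant: {Plant}.
Min-cut edges: Plant→r1 (12), Plant→r2 (4); capacity 12 + 4 = 16.
Cut capacity 20 exceeds the max flow 16, so it is not minimum.

No — its capacity is 20, but the minimum cut has capacity 16.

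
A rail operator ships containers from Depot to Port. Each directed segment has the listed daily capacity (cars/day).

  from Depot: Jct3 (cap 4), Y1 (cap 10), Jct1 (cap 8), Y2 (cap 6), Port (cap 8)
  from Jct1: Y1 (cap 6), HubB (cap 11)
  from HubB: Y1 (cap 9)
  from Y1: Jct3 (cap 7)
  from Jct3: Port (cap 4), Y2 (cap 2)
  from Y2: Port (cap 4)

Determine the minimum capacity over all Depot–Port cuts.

Augment Depot→Port: bottleneck 8, flow now 8.
Augment Depot→Jct3→Port: bottleneck 4, flow now 12.
Augment Depot→Y2→Port: bottleneck 4, flow now 16.
No augmenting path remains; maximum flow = 16.
By max-flow min-cut, the minimum cut capacity equals the max flow.
In the residual graph, reachable from Depot: {Depot, Jct1, HubB, Y1, Jct3, Y2}.
Min-cut edges: Depot→Port (8), Jct3→Port (4), Y2→Port (4); capacity 8 + 4 + 4 = 16.

16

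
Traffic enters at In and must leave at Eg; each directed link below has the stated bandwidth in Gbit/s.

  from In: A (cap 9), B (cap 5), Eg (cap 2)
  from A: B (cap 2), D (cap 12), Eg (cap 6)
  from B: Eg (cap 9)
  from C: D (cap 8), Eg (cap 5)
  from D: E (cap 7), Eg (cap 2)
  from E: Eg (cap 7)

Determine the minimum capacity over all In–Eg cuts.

16

Augment In→Eg: bottleneck 2, flow now 2.
Augment In→A→Eg: bottleneck 6, flow now 8.
Augment In→B→Eg: bottleneck 5, flow now 13.
Augment In→A→B→Eg: bottleneck 2, flow now 15.
Augment In→A→D→Eg: bottleneck 1, flow now 16.
No augmenting path remains; maximum flow = 16.
By max-flow min-cut, the minimum cut capacity equals the max flow.
In the residual graph, reachable from In: {In}.
Min-cut edges: In→A (9), In→B (5), In→Eg (2); capacity 9 + 5 + 2 = 16.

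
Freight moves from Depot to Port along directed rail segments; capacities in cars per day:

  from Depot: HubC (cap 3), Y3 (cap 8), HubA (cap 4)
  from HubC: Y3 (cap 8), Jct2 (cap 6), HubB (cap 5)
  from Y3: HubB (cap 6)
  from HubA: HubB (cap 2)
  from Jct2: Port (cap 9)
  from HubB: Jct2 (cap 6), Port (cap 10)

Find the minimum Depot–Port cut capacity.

Augment Depot→HubC→Jct2→Port: bottleneck 3, flow now 3.
Augment Depot→Y3→HubB→Port: bottleneck 6, flow now 9.
Augment Depot→HubA→HubB→Port: bottleneck 2, flow now 11.
No augmenting path remains; maximum flow = 11.
By max-flow min-cut, the minimum cut capacity equals the max flow.
In the residual graph, reachable from Depot: {Depot, Y3, HubA}.
Min-cut edges: Depot→HubC (3), Y3→HubB (6), HubA→HubB (2); capacity 3 + 6 + 2 = 11.

11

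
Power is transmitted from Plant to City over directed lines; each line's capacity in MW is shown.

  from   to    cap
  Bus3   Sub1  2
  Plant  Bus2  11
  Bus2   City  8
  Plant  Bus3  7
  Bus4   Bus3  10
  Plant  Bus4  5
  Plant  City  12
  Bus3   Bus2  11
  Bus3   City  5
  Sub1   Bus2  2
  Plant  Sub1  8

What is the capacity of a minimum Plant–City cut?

Augment Plant→City: bottleneck 12, flow now 12.
Augment Plant→Bus3→City: bottleneck 5, flow now 17.
Augment Plant→Bus2→City: bottleneck 8, flow now 25.
No augmenting path remains; maximum flow = 25.
By max-flow min-cut, the minimum cut capacity equals the max flow.
In the residual graph, reachable from Plant: {Plant, Bus4, Bus3, Sub1, Bus2}.
Min-cut edges: Plant→City (12), Bus3→City (5), Bus2→City (8); capacity 12 + 5 + 8 = 25.

25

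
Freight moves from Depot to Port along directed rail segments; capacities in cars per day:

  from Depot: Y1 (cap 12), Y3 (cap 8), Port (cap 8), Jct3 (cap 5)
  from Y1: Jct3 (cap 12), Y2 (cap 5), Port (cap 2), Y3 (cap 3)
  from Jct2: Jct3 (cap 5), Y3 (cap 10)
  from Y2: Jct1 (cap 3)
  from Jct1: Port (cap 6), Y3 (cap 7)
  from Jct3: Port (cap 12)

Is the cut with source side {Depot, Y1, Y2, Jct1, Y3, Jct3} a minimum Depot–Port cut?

No — its capacity is 28, but the minimum cut has capacity 25.

Given cut capacity: 8 + 2 + 6 + 12 = 28.
Augment Depot→Port: bottleneck 8, flow now 8.
Augment Depot→Y1→Port: bottleneck 2, flow now 10.
Augment Depot→Jct3→Port: bottleneck 5, flow now 15.
Augment Depot→Y1→Jct3→Port: bottleneck 7, flow now 22.
Augment Depot→Y1→Y2→Jct1→Port: bottleneck 3, flow now 25.
No augmenting path remains; maximum flow = 25.
In the residual graph, reachable from Depot: {Depot, Y3}.
Min-cut edges: Depot→Y1 (12), Depot→Jct3 (5), Depot→Port (8); capacity 12 + 5 + 8 = 25.
Cut capacity 28 exceeds the max flow 25, so it is not minimum.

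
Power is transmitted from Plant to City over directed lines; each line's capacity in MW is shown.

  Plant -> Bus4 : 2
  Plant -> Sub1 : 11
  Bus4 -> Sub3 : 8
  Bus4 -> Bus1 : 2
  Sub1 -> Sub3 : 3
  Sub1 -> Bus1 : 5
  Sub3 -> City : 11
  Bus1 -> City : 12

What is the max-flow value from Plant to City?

10

Augment Plant→Bus4→Sub3→City: bottleneck 2, flow now 2.
Augment Plant→Sub1→Sub3→City: bottleneck 3, flow now 5.
Augment Plant→Sub1→Bus1→City: bottleneck 5, flow now 10.
No augmenting path remains; maximum flow = 10.
In the residual graph, reachable from Plant: {Plant, Sub1}.
Min-cut edges: Plant→Bus4 (2), Sub1→Sub3 (3), Sub1→Bus1 (5); capacity 2 + 3 + 5 = 10.
This cut is saturated, so no flow can exceed 10.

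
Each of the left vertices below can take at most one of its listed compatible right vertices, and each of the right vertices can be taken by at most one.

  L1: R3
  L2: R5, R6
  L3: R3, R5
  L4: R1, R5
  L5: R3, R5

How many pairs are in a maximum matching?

Unit-capacity flow: source→left, listed edges, right→sink; max matching = max flow.
Augmenting path L1→R3 (+1); matched 1.
Augmenting path L2→R5 (+1); matched 2.
Augmenting path L4→R1 (+1); matched 3.
Augmenting path L3→R5→L2→R6 (+1); matched 4.
No augmenting path remains; maximum matching = 4.
König certificate: {L2, L4, R3, R5} is a vertex cover of size 4 (every listed pair touches it), so no matching can be larger.

4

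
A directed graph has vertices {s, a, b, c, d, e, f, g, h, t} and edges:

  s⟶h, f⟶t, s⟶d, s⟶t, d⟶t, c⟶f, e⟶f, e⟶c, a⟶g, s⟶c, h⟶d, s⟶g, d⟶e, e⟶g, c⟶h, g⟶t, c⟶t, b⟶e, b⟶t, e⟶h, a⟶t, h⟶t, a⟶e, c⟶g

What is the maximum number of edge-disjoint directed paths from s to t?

5

Assign every edge capacity 1; by Menger, the answer equals the max flow.
Path s→t (+1); total 1.
Path s→c→t (+1); total 2.
Path s→d→t (+1); total 3.
Path s→g→t (+1); total 4.
Path s→h→t (+1); total 5.
No residual s→t path; max flow = 5.
Certifying cut of size 5: {s→c, s→d, s→g, s→h, s→t}.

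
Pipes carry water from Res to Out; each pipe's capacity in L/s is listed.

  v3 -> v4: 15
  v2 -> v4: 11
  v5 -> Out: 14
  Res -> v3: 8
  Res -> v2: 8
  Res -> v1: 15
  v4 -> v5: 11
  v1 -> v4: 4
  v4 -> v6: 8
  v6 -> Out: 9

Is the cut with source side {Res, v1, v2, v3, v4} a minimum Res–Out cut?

Yes — it is a minimum cut (capacity 19).

Given cut capacity: 11 + 8 = 19.
Augment Res→v1→v4→v5→Out: bottleneck 4, flow now 4.
Augment Res→v2→v4→v5→Out: bottleneck 7, flow now 11.
Augment Res→v2→v4→v6→Out: bottleneck 1, flow now 12.
Augment Res→v3→v4→v6→Out: bottleneck 7, flow now 19.
No augmenting path remains; maximum flow = 19.
Cut capacity 19 equals the max flow, so it is a minimum cut.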